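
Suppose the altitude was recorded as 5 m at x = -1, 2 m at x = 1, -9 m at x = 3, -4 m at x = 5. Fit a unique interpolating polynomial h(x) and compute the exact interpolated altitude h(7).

41

Evaluate each Lagrange basis at x = 7:
L_0(7) = (6)·(4)·(2)/[(-2)·(-4)·(-6)] = -1
L_1(7) = (8)·(4)·(2)/[(2)·(-2)·(-4)] = 4
L_2(7) = (8)·(6)·(2)/[(4)·(2)·(-2)] = -6
L_3(7) = (8)·(6)·(4)/[(6)·(4)·(2)] = 4
Sum: 5·(-1) + 2·(4) + (-9)·(-6) + (-4)·(4) = 41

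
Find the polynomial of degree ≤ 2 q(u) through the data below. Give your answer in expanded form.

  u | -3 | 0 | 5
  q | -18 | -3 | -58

q(u) = -2u^2 - u - 3

L_0(u) = u(u - 5) / [24] = (1/24)u^2 - (5/24)u
L_1(u) = (u + 3)(u - 5) / [-15] = -(1/15)u^2 + (2/15)u + 1
L_2(u) = (u + 3)u / [40] = (1/40)u^2 + (3/40)u
q(u) = (-18)·L_0 + (-3)·L_1 + (-58)·L_2
  (-18)·L_0(u) = -(3/4)u^2 + (15/4)u
  (-3)·L_1(u) = (1/5)u^2 - (2/5)u - 3
  (-58)·L_2(u) = -(29/20)u^2 - (87/20)u
Adding term by term: -2u^2 - u - 3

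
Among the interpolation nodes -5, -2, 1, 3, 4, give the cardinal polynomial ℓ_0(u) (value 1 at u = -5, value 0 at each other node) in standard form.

ℓ_0(u) = (u + 2)(u - 1)(u - 3)(u - 4) / [(-3)·(-6)·(-8)·(-9)]
       = (u^4 - 6u^3 + 3u^2 + 26u - 24) / (1296)

ℓ_0(u) = (1/1296)u^4 - (1/216)u^3 + (1/432)u^2 + (13/648)u - 1/54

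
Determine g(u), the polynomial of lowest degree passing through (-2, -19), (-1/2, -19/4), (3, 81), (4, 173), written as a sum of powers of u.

Newton's divided differences:
g[-2,-1/2] = (-19/4 - (-19)) / (-1/2 - (-2)) = 19/2
g[-1/2,3] = (81 - (-19/4)) / (3 - (-1/2)) = 49/2
g[3,4] = (173 - 81) / (4 - 3) = 92
g[-2,-1/2,3] = (49/2 - 19/2) / (3 - (-2)) = 3
g[-1/2,3,4] = (92 - 49/2) / (4 - (-1/2)) = 15
g[-2,-1/2,3,4] = (15 - 3) / (4 - (-2)) = 2
g(u) = -19 + (19/2)·(u + 2) + 3·(u + 2)(u + 1/2) + 2·(u + 2)(u + 1/2)(u - 3)
Expanding: g(u) = 2u^3 + 2u^2 + 4u - 3

g(u) = 2u^3 + 2u^2 + 4u - 3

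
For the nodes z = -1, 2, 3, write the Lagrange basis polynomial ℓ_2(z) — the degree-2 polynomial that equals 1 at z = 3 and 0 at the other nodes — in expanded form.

ℓ_2(z) = (z + 1)(z - 2) / [(4)·(1)]
       = (z^2 - z - 2) / (4)

ℓ_2(z) = (1/4)z^2 - (1/4)z - 1/2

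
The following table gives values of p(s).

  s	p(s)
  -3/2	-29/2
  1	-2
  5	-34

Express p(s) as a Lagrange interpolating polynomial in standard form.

p(s) = -2s^2 + 4s - 4

Build the Lagrange basis polynomials:
L_0(s) = (s - 1)(s - 5) / [65/4] = (4/65)s^2 - (24/65)s + 4/13
L_1(s) = (s + 3/2)(s - 5) / [-10] = -(1/10)s^2 + (7/20)s + 3/4
L_2(s) = (s + 3/2)(s - 1) / [26] = (1/26)s^2 + (1/52)s - 3/52
p(s) = (-29/2)·L_0 + (-2)·L_1 + (-34)·L_2
  (-29/2)·L_0(s) = -(58/65)s^2 + (348/65)s - 58/13
  (-2)·L_1(s) = (1/5)s^2 - (7/10)s - 3/2
  (-34)·L_2(s) = -(17/13)s^2 - (17/26)s + 51/26
Adding term by term: -2s^2 + 4s - 4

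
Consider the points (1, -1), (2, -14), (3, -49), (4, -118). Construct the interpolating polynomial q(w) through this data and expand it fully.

q(w) = -2w^3 + w^2 - 2w + 2

Newton's divided differences:
q[1,2] = (-14 - (-1)) / (2 - 1) = -13
q[2,3] = (-49 - (-14)) / (3 - 2) = -35
q[3,4] = (-118 - (-49)) / (4 - 3) = -69
q[1,2,3] = (-35 - (-13)) / (3 - 1) = -11
q[2,3,4] = (-69 - (-35)) / (4 - 2) = -17
q[1,2,3,4] = (-17 - (-11)) / (4 - 1) = -2
q(w) = -1 + (-13)·(w - 1) + (-11)·(w - 1)(w - 2) + (-2)·(w - 1)(w - 2)(w - 3)
Expanding: q(w) = -2w^3 + w^2 - 2w + 2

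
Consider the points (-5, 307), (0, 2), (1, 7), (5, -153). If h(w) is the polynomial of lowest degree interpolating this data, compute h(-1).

3

Evaluate each Lagrange basis at w = -1:
L_0(-1) = (-1)·(-2)·(-6)/[(-5)·(-6)·(-10)] = 1/25
L_1(-1) = (4)·(-2)·(-6)/[(5)·(-1)·(-5)] = 48/25
L_2(-1) = (4)·(-1)·(-6)/[(6)·(1)·(-4)] = -1
L_3(-1) = (4)·(-1)·(-2)/[(10)·(5)·(4)] = 1/25
Sum: 307·(1/25) + 2·(48/25) + 7·(-1) + (-153)·(1/25) = 3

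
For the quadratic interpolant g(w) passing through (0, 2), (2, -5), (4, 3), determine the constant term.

L_0(w) = (w - 2)(w - 4) / [8] = (1/8)w^2 - (3/4)w + 1
L_1(w) = w(w - 4) / [-4] = -(1/4)w^2 + w
L_2(w) = w(w - 2) / [8] = (1/8)w^2 - (1/4)w
g(w) = 2·L_0 + (-5)·L_1 + 3·L_2
Only the constant term is needed; take it from each L_i and combine:
2·(1) + (-5)·(0) + 3·(0) = 2

2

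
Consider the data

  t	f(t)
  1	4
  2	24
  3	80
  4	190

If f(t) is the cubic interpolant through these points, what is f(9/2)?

2167/8

Evaluate each Lagrange basis at t = 9/2:
L_0(9/2) = (5/2)·(3/2)·(1/2)/[(-1)·(-2)·(-3)] = -5/16
L_1(9/2) = (7/2)·(3/2)·(1/2)/[(1)·(-1)·(-2)] = 21/16
L_2(9/2) = (7/2)·(5/2)·(1/2)/[(2)·(1)·(-1)] = -35/16
L_3(9/2) = (7/2)·(5/2)·(3/2)/[(3)·(2)·(1)] = 35/16
Sum: 4·(-5/16) + 24·(21/16) + 80·(-35/16) + 190·(35/16) = 2167/8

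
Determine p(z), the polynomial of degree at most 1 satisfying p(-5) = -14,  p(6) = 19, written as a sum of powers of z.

p(z) = 3z + 1

Build the Lagrange basis polynomials:
L_0(z) = (z - 6) / [-11] = -(1/11)z + 6/11
L_1(z) = (z + 5) / [11] = (1/11)z + 5/11
p(z) = (-14)·L_0 + 19·L_1
  (-14)·L_0(z) = (14/11)z - 84/11
  19·L_1(z) = (19/11)z + 95/11
Adding term by term: 3z + 1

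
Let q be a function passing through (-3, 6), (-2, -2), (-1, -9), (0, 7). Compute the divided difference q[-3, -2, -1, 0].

11/3

q[-3,-2] = (-2 - 6) / (-2 - (-3)) = -8
q[-2,-1] = (-9 - (-2)) / (-1 - (-2)) = -7
q[-1,0] = (7 - (-9)) / (0 - (-1)) = 16
q[-3,-2,-1] = (-7 - (-8)) / (-1 - (-3)) = 1/2
q[-2,-1,0] = (16 - (-7)) / (0 - (-2)) = 23/2
q[-3,-2,-1,0] = (23/2 - 1/2) / (0 - (-3)) = 11/3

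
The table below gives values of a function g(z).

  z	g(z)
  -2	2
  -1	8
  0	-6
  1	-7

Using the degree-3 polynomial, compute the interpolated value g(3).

Evaluate each Lagrange basis at z = 3:
L_0(3) = (4)·(3)·(2)/[(-1)·(-2)·(-3)] = -4
L_1(3) = (5)·(3)·(2)/[(1)·(-1)·(-2)] = 15
L_2(3) = (5)·(4)·(2)/[(2)·(1)·(-1)] = -20
L_3(3) = (5)·(4)·(3)/[(3)·(2)·(1)] = 10
Sum: 2·(-4) + 8·(15) + (-6)·(-20) + (-7)·(10) = 162

162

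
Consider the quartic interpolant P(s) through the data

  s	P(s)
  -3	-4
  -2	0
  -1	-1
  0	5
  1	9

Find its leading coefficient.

L_0(s) = (s + 2)(s + 1)s(s - 1) / [24] = (1/24)s^4 + (1/12)s^3 - (1/24)s^2 - (1/12)s
L_1(s) = (s + 3)(s + 1)s(s - 1) / [-6] = -(1/6)s^4 - (1/2)s^3 + (1/6)s^2 + (1/2)s
L_2(s) = (s + 3)(s + 2)s(s - 1) / [4] = (1/4)s^4 + s^3 + (1/4)s^2 - (3/2)s
L_3(s) = (s + 3)(s + 2)(s + 1)(s - 1) / [-6] = -(1/6)s^4 - (5/6)s^3 - (5/6)s^2 + (5/6)s + 1
L_4(s) = (s + 3)(s + 2)(s + 1)s / [24] = (1/24)s^4 + (1/4)s^3 + (11/24)s^2 + (1/4)s
P(s) = (-4)·L_0 + 0·L_1 + (-1)·L_2 + 5·L_3 + 9·L_4
Only the coefficient of s^4 is needed; take it from each L_i and combine:
(-4)·(1/24) + 0·(-1/6) + (-1)·(1/4) + 5·(-1/6) + 9·(1/24) = -7/8

-7/8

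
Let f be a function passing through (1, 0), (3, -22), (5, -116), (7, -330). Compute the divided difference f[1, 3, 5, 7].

-1

f[1,3] = (-22 - 0) / (3 - 1) = -11
f[3,5] = (-116 - (-22)) / (5 - 3) = -47
f[5,7] = (-330 - (-116)) / (7 - 5) = -107
f[1,3,5] = (-47 - (-11)) / (5 - 1) = -9
f[3,5,7] = (-107 - (-47)) / (7 - 3) = -15
f[1,3,5,7] = (-15 - (-9)) / (7 - 1) = -1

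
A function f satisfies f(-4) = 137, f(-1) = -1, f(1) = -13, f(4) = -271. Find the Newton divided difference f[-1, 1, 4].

-16

f[-1,1] = (-13 - (-1)) / (1 - (-1)) = -6
f[1,4] = (-271 - (-13)) / (4 - 1) = -86
f[-1,1,4] = (-86 - (-6)) / (4 - (-1)) = -16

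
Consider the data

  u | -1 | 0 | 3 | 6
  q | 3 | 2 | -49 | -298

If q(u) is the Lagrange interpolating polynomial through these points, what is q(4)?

-102

Evaluate each Lagrange basis at u = 4:
L_0(4) = (4)·(1)·(-2)/[(-1)·(-4)·(-7)] = 2/7
L_1(4) = (5)·(1)·(-2)/[(1)·(-3)·(-6)] = -5/9
L_2(4) = (5)·(4)·(-2)/[(4)·(3)·(-3)] = 10/9
L_3(4) = (5)·(4)·(1)/[(7)·(6)·(3)] = 10/63
Sum: 3·(2/7) + 2·(-5/9) + (-49)·(10/9) + (-298)·(10/63) = -102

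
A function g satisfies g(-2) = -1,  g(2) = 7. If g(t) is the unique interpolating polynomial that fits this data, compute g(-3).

L_0(-3) = (-5)/[(-4)] = 5/4
L_1(-3) = (-1)/[(4)] = -1/4
Sum: (-1)·(5/4) + 7·(-1/4) = -3

-3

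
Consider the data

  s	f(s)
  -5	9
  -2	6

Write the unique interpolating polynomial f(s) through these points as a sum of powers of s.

Build the Lagrange basis polynomials:
L_0(s) = (s + 2) / [-3] = -(1/3)s - 2/3
L_1(s) = (s + 5) / [3] = (1/3)s + 5/3
f(s) = 9·L_0 + 6·L_1
  9·L_0(s) = -3s - 6
  6·L_1(s) = 2s + 10
Adding term by term: -s + 4

f(s) = -s + 4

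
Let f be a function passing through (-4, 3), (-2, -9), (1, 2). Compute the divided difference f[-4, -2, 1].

f[-4,-2] = (-9 - 3) / (-2 - (-4)) = -6
f[-2,1] = (2 - (-9)) / (1 - (-2)) = 11/3
f[-4,-2,1] = (11/3 - (-6)) / (1 - (-4)) = 29/15

29/15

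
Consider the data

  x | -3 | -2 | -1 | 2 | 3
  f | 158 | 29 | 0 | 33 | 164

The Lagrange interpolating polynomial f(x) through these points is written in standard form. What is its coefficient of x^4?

The leading coefficient equals the top divided difference f[-3,-2,-1,2,3].
f[-3,-2] = (29 - 158) / (-2 - (-3)) = -129
f[-2,-1] = (0 - 29) / (-1 - (-2)) = -29
f[-1,2] = (33 - 0) / (2 - (-1)) = 11
f[2,3] = (164 - 33) / (3 - 2) = 131
f[-3,-2,-1] = (-29 - (-129)) / (-1 - (-3)) = 50
f[-2,-1,2] = (11 - (-29)) / (2 - (-2)) = 10
f[-1,2,3] = (131 - 11) / (3 - (-1)) = 30
f[-3,-2,-1,2] = (10 - 50) / (2 - (-3)) = -8
f[-2,-1,2,3] = (30 - 10) / (3 - (-2)) = 4
f[-3,-2,-1,2,3] = (4 - (-8)) / (3 - (-3)) = 2

2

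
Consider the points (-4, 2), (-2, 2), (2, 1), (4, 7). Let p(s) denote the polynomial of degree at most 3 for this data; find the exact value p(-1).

Using Newton's divided-difference form:
p[-4,-2] = (2 - 2) / (-2 - (-4)) = 0
p[-2,2] = (1 - 2) / (2 - (-2)) = -1/4
p[2,4] = (7 - 1) / (4 - 2) = 3
p[-4,-2,2] = (-1/4 - 0) / (2 - (-4)) = -1/24
p[-2,2,4] = (3 - (-1/4)) / (4 - (-2)) = 13/24
p[-4,-2,2,4] = (13/24 - (-1/24)) / (4 - (-4)) = 7/96
p(-1) = 2 + 0·(3) + (-1/24)·(3)·(1) + (7/96)·(3)·(1)·(-3) = 39/32

39/32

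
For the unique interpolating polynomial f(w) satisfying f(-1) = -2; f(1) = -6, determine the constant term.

L_0(w) = (w - 1) / [-2] = -(1/2)w + 1/2
L_1(w) = (w + 1) / [2] = (1/2)w + 1/2
f(w) = (-2)·L_0 + (-6)·L_1
Only the constant term is needed; take it from each L_i and combine:
(-2)·(1/2) + (-6)·(1/2) = -4

-4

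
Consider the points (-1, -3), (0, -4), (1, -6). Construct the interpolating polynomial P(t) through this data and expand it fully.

Build the Lagrange basis polynomials:
L_0(t) = t(t - 1) / [2] = (1/2)t^2 - (1/2)t
L_1(t) = (t + 1)(t - 1) / [-1] = -t^2 + 1
L_2(t) = (t + 1)t / [2] = (1/2)t^2 + (1/2)t
P(t) = (-3)·L_0 + (-4)·L_1 + (-6)·L_2
  (-3)·L_0(t) = -(3/2)t^2 + (3/2)t
  (-4)·L_1(t) = 4t^2 - 4
  (-6)·L_2(t) = -3t^2 - 3t
Adding term by term: -(1/2)t^2 - (3/2)t - 4

P(t) = -(1/2)t^2 - (3/2)t - 4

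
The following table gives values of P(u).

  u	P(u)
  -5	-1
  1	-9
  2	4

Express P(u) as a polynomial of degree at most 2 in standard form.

Newton's divided differences:
P[-5,1] = (-9 - (-1)) / (1 - (-5)) = -4/3
P[1,2] = (4 - (-9)) / (2 - 1) = 13
P[-5,1,2] = (13 - (-4/3)) / (2 - (-5)) = 43/21
P(u) = -1 + (-4/3)·(u + 5) + (43/21)·(u + 5)(u - 1)
Expanding: P(u) = (43/21)u^2 + (48/7)u - 376/21

P(u) = (43/21)u^2 + (48/7)u - 376/21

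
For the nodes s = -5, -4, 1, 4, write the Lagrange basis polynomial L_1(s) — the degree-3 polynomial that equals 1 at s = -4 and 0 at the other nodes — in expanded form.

L_1(s) = (s + 5)(s - 1)(s - 4) / [(1)·(-5)·(-8)]
       = (s^3 - 21s + 20) / (40)

L_1(s) = (1/40)s^3 - (21/40)s + 1/2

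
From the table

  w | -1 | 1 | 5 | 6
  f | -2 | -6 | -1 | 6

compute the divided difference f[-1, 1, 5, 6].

f[-1,1] = (-6 - (-2)) / (1 - (-1)) = -2
f[1,5] = (-1 - (-6)) / (5 - 1) = 5/4
f[5,6] = (6 - (-1)) / (6 - 5) = 7
f[-1,1,5] = (5/4 - (-2)) / (5 - (-1)) = 13/24
f[1,5,6] = (7 - 5/4) / (6 - 1) = 23/20
f[-1,1,5,6] = (23/20 - 13/24) / (6 - (-1)) = 73/840

73/840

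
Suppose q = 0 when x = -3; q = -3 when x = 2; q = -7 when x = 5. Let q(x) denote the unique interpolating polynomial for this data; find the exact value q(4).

Evaluate each Lagrange basis at x = 4:
L_0(4) = (2)·(-1)/[(-5)·(-8)] = -1/20
L_1(4) = (7)·(-1)/[(5)·(-3)] = 7/15
L_2(4) = (7)·(2)/[(8)·(3)] = 7/12
Sum: 0 + (-3)·(7/15) + (-7)·(7/12) = -329/60

-329/60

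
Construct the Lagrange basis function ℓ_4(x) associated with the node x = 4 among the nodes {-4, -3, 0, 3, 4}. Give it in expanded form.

ℓ_4(x) = (1/224)x^4 + (1/56)x^3 - (9/224)x^2 - (9/56)x

ℓ_4(x) = (x + 4)(x + 3)x(x - 3) / [(8)·(7)·(4)·(1)]
       = (x^4 + 4x^3 - 9x^2 - 36x) / (224)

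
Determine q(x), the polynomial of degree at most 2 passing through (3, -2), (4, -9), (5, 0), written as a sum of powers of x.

q(x) = 8x^2 - 63x + 115

Build the Lagrange basis polynomials:
L_0(x) = (x - 4)(x - 5) / [2] = (1/2)x^2 - (9/2)x + 10
L_1(x) = (x - 3)(x - 5) / [-1] = -x^2 + 8x - 15
L_2(x) = (x - 3)(x - 4) / [2] = (1/2)x^2 - (7/2)x + 6
q(x) = (-2)·L_0 + (-9)·L_1 + 0·L_2
  (-2)·L_0(x) = -x^2 + 9x - 20
  (-9)·L_1(x) = 9x^2 - 72x + 135
  0·L_2(x) = 0
Adding term by term: 8x^2 - 63x + 115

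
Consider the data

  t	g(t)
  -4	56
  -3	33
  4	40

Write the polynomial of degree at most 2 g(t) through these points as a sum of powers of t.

Newton's divided differences:
g[-4,-3] = (33 - 56) / (-3 - (-4)) = -23
g[-3,4] = (40 - 33) / (4 - (-3)) = 1
g[-4,-3,4] = (1 - (-23)) / (4 - (-4)) = 3
g(t) = 56 + (-23)·(t + 4) + 3·(t + 4)(t + 3)
Expanding: g(t) = 3t^2 - 2t

g(t) = 3t^2 - 2t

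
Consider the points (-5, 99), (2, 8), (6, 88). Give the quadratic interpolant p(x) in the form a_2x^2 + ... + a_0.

p(x) = 3x^2 - 4x + 4

Newton's divided differences:
p[-5,2] = (8 - 99) / (2 - (-5)) = -13
p[2,6] = (88 - 8) / (6 - 2) = 20
p[-5,2,6] = (20 - (-13)) / (6 - (-5)) = 3
p(x) = 99 + (-13)·(x + 5) + 3·(x + 5)(x - 2)
Expanding: p(x) = 3x^2 - 4x + 4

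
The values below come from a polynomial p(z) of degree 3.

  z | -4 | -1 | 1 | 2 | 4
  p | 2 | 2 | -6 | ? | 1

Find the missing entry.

-31/4

The 4 known values determine p uniquely (degree ≤ 3).
L_0(2) = (3)·(1)·(-2)/[(-3)·(-5)·(-8)] = 1/20
L_1(2) = (6)·(1)·(-2)/[(3)·(-2)·(-5)] = -2/5
L_2(2) = (6)·(3)·(-2)/[(5)·(2)·(-3)] = 6/5
L_3(2) = (6)·(3)·(1)/[(8)·(5)·(3)] = 3/20
Sum: 2·(1/20) + 2·(-2/5) + (-6)·(6/5) + 1·(3/20) = -31/4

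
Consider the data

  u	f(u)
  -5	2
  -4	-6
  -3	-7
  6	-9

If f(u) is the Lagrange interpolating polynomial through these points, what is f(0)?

Evaluate each Lagrange basis at u = 0:
L_0(0) = (4)·(3)·(-6)/[(-1)·(-2)·(-11)] = 36/11
L_1(0) = (5)·(3)·(-6)/[(1)·(-1)·(-10)] = -9
L_2(0) = (5)·(4)·(-6)/[(2)·(1)·(-9)] = 20/3
L_3(0) = (5)·(4)·(3)/[(11)·(10)·(9)] = 2/33
Sum: 2·(36/11) + (-6)·(-9) + (-7)·(20/3) + (-9)·(2/33) = 40/3

40/3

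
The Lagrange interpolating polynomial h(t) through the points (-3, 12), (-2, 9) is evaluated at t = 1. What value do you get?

Evaluate each Lagrange basis at t = 1:
L_0(1) = (3)/[(-1)] = -3
L_1(1) = (4)/[(1)] = 4
Sum: 12·(-3) + 9·(4) = 0

0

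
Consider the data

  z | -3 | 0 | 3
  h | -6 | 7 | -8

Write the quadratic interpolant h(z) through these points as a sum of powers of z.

h(z) = -(14/9)z^2 - (1/3)z + 7

Build the Lagrange basis polynomials:
L_0(z) = z(z - 3) / [18] = (1/18)z^2 - (1/6)z
L_1(z) = (z + 3)(z - 3) / [-9] = -(1/9)z^2 + 1
L_2(z) = (z + 3)z / [18] = (1/18)z^2 + (1/6)z
h(z) = (-6)·L_0 + 7·L_1 + (-8)·L_2
  (-6)·L_0(z) = -(1/3)z^2 + z
  7·L_1(z) = -(7/9)z^2 + 7
  (-8)·L_2(z) = -(4/9)z^2 - (4/3)z
Adding term by term: -(14/9)z^2 - (1/3)z + 7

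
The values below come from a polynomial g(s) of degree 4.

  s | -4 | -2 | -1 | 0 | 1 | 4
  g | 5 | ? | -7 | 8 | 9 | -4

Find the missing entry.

The 5 known values determine g uniquely (degree ≤ 4).
Evaluate each Lagrange basis at s = -2:
L_0(-2) = (-1)·(-2)·(-3)·(-6)/[(-3)·(-4)·(-5)·(-8)] = 3/40
L_1(-2) = (2)·(-2)·(-3)·(-6)/[(3)·(-1)·(-2)·(-5)] = 12/5
L_2(-2) = (2)·(-1)·(-3)·(-6)/[(4)·(1)·(-1)·(-4)] = -9/4
L_3(-2) = (2)·(-1)·(-2)·(-6)/[(5)·(2)·(1)·(-3)] = 4/5
L_4(-2) = (2)·(-1)·(-2)·(-3)/[(8)·(5)·(4)·(3)] = -1/40
Sum: 5·(3/40) + (-7)·(12/5) + 8·(-9/4) + 9·(4/5) + (-4)·(-1/40) = -217/8

-217/8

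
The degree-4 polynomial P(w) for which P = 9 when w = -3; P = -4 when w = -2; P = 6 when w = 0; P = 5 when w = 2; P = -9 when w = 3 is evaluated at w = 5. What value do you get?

Evaluate each Lagrange basis at w = 5:
L_0(5) = (7)·(5)·(3)·(2)/[(-1)·(-3)·(-5)·(-6)] = 7/3
L_1(5) = (8)·(5)·(3)·(2)/[(1)·(-2)·(-4)·(-5)] = -6
L_2(5) = (8)·(7)·(3)·(2)/[(3)·(2)·(-2)·(-3)] = 28/3
L_3(5) = (8)·(7)·(5)·(2)/[(5)·(4)·(2)·(-1)] = -14
L_4(5) = (8)·(7)·(5)·(3)/[(6)·(5)·(3)·(1)] = 28/3
Sum: 9·(7/3) + (-4)·(-6) + 6·(28/3) + 5·(-14) + (-9)·(28/3) = -53

-53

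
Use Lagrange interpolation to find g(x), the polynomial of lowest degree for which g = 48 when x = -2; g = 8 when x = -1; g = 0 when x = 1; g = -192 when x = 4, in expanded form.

Build the Lagrange basis polynomials:
L_0(x) = (x + 1)(x - 1)(x - 4) / [-18] = -(1/18)x^3 + (2/9)x^2 + (1/18)x - 2/9
L_1(x) = (x + 2)(x - 1)(x - 4) / [10] = (1/10)x^3 - (3/10)x^2 - (3/5)x + 4/5
L_2(x) = (x + 2)(x + 1)(x - 4) / [-18] = -(1/18)x^3 + (1/18)x^2 + (5/9)x + 4/9
L_3(x) = (x + 2)(x + 1)(x - 1) / [90] = (1/90)x^3 + (1/45)x^2 - (1/90)x - 1/45
g(x) = 48·L_0 + 8·L_1 + 0·L_2 + (-192)·L_3
  48·L_0(x) = -(8/3)x^3 + (32/3)x^2 + (8/3)x - 32/3
  8·L_1(x) = (4/5)x^3 - (12/5)x^2 - (24/5)x + 32/5
  0·L_2(x) = 0
  (-192)·L_3(x) = -(32/15)x^3 - (64/15)x^2 + (32/15)x + 64/15
Adding term by term: -4x^3 + 4x^2

g(x) = -4x^3 + 4x^2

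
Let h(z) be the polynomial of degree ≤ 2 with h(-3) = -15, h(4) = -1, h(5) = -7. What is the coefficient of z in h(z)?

3

Build the Lagrange basis polynomials:
L_0(z) = (z - 4)(z - 5) / [56] = (1/56)z^2 - (9/56)z + 5/14
L_1(z) = (z + 3)(z - 5) / [-7] = -(1/7)z^2 + (2/7)z + 15/7
L_2(z) = (z + 3)(z - 4) / [8] = (1/8)z^2 - (1/8)z - 3/2
h(z) = (-15)·L_0 + (-1)·L_1 + (-7)·L_2
Only the coefficient of z is needed; take it from each L_i and combine:
(-15)·(-9/56) + (-1)·(2/7) + (-7)·(-1/8) = 3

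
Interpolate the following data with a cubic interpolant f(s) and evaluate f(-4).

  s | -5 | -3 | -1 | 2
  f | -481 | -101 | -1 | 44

-244

L_0(-4) = (-1)·(-3)·(-6)/[(-2)·(-4)·(-7)] = 9/28
L_1(-4) = (1)·(-3)·(-6)/[(2)·(-2)·(-5)] = 9/10
L_2(-4) = (1)·(-1)·(-6)/[(4)·(2)·(-3)] = -1/4
L_3(-4) = (1)·(-1)·(-3)/[(7)·(5)·(3)] = 1/35
Sum: (-481)·(9/28) + (-101)·(9/10) + (-1)·(-1/4) + 44·(1/35) = -244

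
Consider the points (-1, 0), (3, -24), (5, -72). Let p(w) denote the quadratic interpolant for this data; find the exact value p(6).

-105

Evaluate each Lagrange basis at w = 6:
L_0(6) = (3)·(1)/[(-4)·(-6)] = 1/8
L_1(6) = (7)·(1)/[(4)·(-2)] = -7/8
L_2(6) = (7)·(3)/[(6)·(2)] = 7/4
Sum: 0 + (-24)·(-7/8) + (-72)·(7/4) = -105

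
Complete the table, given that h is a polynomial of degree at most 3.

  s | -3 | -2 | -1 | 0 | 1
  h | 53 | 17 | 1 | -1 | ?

5

The 4 known values determine h uniquely (degree ≤ 3).
L_0(1) = (3)·(2)·(1)/[(-1)·(-2)·(-3)] = -1
L_1(1) = (4)·(2)·(1)/[(1)·(-1)·(-2)] = 4
L_2(1) = (4)·(3)·(1)/[(2)·(1)·(-1)] = -6
L_3(1) = (4)·(3)·(2)/[(3)·(2)·(1)] = 4
Sum: 53·(-1) + 17·(4) + 1·(-6) + (-1)·(4) = 5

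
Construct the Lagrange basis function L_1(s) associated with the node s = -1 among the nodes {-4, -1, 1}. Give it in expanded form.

L_1(s) = -(1/6)s^2 - (1/2)s + 2/3

L_1(s) = (s + 4)(s - 1) / [(3)·(-2)]
       = (s^2 + 3s - 4) / (-6)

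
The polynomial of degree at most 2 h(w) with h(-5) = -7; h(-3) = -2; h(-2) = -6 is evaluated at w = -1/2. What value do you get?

L_0(-1/2) = (5/2)·(3/2)/[(-2)·(-3)] = 5/8
L_1(-1/2) = (9/2)·(3/2)/[(2)·(-1)] = -27/8
L_2(-1/2) = (9/2)·(5/2)/[(3)·(1)] = 15/4
Sum: (-7)·(5/8) + (-2)·(-27/8) + (-6)·(15/4) = -161/8

-161/8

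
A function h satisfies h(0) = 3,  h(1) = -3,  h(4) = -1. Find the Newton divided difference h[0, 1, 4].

h[0,1] = (-3 - 3) / (1 - 0) = -6
h[1,4] = (-1 - (-3)) / (4 - 1) = 2/3
h[0,1,4] = (2/3 - (-6)) / (4 - 0) = 5/3

5/3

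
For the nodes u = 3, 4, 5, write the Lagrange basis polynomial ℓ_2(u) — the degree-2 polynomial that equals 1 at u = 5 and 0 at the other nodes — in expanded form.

ℓ_2(u) = (u - 3)(u - 4) / [(2)·(1)]
       = (u^2 - 7u + 12) / (2)

ℓ_2(u) = (1/2)u^2 - (7/2)u + 6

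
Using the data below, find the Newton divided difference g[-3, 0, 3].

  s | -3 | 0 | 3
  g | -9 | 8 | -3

g[-3,0] = (8 - (-9)) / (0 - (-3)) = 17/3
g[0,3] = (-3 - 8) / (3 - 0) = -11/3
g[-3,0,3] = (-11/3 - 17/3) / (3 - (-3)) = -14/9

-14/9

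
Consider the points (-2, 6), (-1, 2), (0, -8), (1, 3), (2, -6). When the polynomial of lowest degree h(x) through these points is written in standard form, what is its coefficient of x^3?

Build the Lagrange basis polynomials:
L_0(x) = (x + 1)x(x - 1)(x - 2) / [24] = (1/24)x^4 - (1/12)x^3 - (1/24)x^2 + (1/12)x
L_1(x) = (x + 2)x(x - 1)(x - 2) / [-6] = -(1/6)x^4 + (1/6)x^3 + (2/3)x^2 - (2/3)x
L_2(x) = (x + 2)(x + 1)(x - 1)(x - 2) / [4] = (1/4)x^4 - (5/4)x^2 + 1
L_3(x) = (x + 2)(x + 1)x(x - 2) / [-6] = -(1/6)x^4 - (1/6)x^3 + (2/3)x^2 + (2/3)x
L_4(x) = (x + 2)(x + 1)x(x - 1) / [24] = (1/24)x^4 + (1/12)x^3 - (1/24)x^2 - (1/12)x
h(x) = 6·L_0 + 2·L_1 + (-8)·L_2 + 3·L_3 + (-6)·L_4
Only the coefficient of x^3 is needed; take it from each L_i and combine:
6·(-1/12) + 2·(1/6) + (-8)·(0) + 3·(-1/6) + (-6)·(1/12) = -7/6

-7/6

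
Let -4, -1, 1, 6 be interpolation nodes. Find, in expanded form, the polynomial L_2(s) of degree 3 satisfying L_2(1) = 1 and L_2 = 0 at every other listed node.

L_2(s) = (s + 4)(s + 1)(s - 6) / [(5)·(2)·(-5)]
       = (s^3 - s^2 - 26s - 24) / (-50)

L_2(s) = -(1/50)s^3 + (1/50)s^2 + (13/25)s + 12/25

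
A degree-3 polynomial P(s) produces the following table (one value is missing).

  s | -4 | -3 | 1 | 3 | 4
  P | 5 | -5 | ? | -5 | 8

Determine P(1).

-130/7

The 4 known values determine P uniquely (degree ≤ 3).
L_0(1) = (4)·(-2)·(-3)/[(-1)·(-7)·(-8)] = -3/7
L_1(1) = (5)·(-2)·(-3)/[(1)·(-6)·(-7)] = 5/7
L_2(1) = (5)·(4)·(-3)/[(7)·(6)·(-1)] = 10/7
L_3(1) = (5)·(4)·(-2)/[(8)·(7)·(1)] = -5/7
Sum: 5·(-3/7) + (-5)·(5/7) + (-5)·(10/7) + 8·(-5/7) = -130/7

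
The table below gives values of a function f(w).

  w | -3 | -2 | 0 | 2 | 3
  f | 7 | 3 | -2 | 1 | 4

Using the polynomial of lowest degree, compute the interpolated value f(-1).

Using Newton's divided-difference form:
f[-3,-2] = (3 - 7) / (-2 - (-3)) = -4
f[-2,0] = (-2 - 3) / (0 - (-2)) = -5/2
f[0,2] = (1 - (-2)) / (2 - 0) = 3/2
f[2,3] = (4 - 1) / (3 - 2) = 3
f[-3,-2,0] = (-5/2 - (-4)) / (0 - (-3)) = 1/2
f[-2,0,2] = (3/2 - (-5/2)) / (2 - (-2)) = 1
f[0,2,3] = (3 - 3/2) / (3 - 0) = 1/2
f[-3,-2,0,2] = (1 - 1/2) / (2 - (-3)) = 1/10
f[-2,0,2,3] = (1/2 - 1) / (3 - (-2)) = -1/10
f[-3,-2,0,2,3] = (-1/10 - 1/10) / (3 - (-3)) = -1/30
f(-1) = 7 + (-4)·(2) + (1/2)·(2)·(1) + (1/10)·(2)·(1)·(-1) + (-1/30)·(2)·(1)·(-1)·(-3) = -2/5

-2/5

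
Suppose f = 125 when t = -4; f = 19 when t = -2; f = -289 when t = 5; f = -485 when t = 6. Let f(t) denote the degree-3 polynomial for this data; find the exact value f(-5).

L_0(-5) = (-3)·(-10)·(-11)/[(-2)·(-9)·(-10)] = 11/6
L_1(-5) = (-1)·(-10)·(-11)/[(2)·(-7)·(-8)] = -55/56
L_2(-5) = (-1)·(-3)·(-11)/[(9)·(7)·(-1)] = 11/21
L_3(-5) = (-1)·(-3)·(-10)/[(10)·(8)·(1)] = -3/8
Sum: 125·(11/6) + 19·(-55/56) + (-289)·(11/21) + (-485)·(-3/8) = 241

241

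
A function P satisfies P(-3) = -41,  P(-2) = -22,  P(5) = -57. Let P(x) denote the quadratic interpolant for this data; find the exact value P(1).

-1

L_0(1) = (3)·(-4)/[(-1)·(-8)] = -3/2
L_1(1) = (4)·(-4)/[(1)·(-7)] = 16/7
L_2(1) = (4)·(3)/[(8)·(7)] = 3/14
Sum: (-41)·(-3/2) + (-22)·(16/7) + (-57)·(3/14) = -1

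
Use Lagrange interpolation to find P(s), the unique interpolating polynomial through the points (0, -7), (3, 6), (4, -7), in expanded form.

Build the Lagrange basis polynomials:
L_0(s) = (s - 3)(s - 4) / [12] = (1/12)s^2 - (7/12)s + 1
L_1(s) = s(s - 4) / [-3] = -(1/3)s^2 + (4/3)s
L_2(s) = s(s - 3) / [4] = (1/4)s^2 - (3/4)s
P(s) = (-7)·L_0 + 6·L_1 + (-7)·L_2
  (-7)·L_0(s) = -(7/12)s^2 + (49/12)s - 7
  6·L_1(s) = -2s^2 + 8s
  (-7)·L_2(s) = -(7/4)s^2 + (21/4)s
Adding term by term: -(13/3)s^2 + (52/3)s - 7

P(s) = -(13/3)s^2 + (52/3)s - 7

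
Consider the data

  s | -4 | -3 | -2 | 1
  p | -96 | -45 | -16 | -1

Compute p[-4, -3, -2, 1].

p[-4,-3] = (-45 - (-96)) / (-3 - (-4)) = 51
p[-3,-2] = (-16 - (-45)) / (-2 - (-3)) = 29
p[-2,1] = (-1 - (-16)) / (1 - (-2)) = 5
p[-4,-3,-2] = (29 - 51) / (-2 - (-4)) = -11
p[-3,-2,1] = (5 - 29) / (1 - (-3)) = -6
p[-4,-3,-2,1] = (-6 - (-11)) / (1 - (-4)) = 1

1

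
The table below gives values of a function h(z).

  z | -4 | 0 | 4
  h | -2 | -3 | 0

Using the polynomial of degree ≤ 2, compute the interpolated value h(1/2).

L_0(1/2) = (1/2)·(-7/2)/[(-4)·(-8)] = -7/128
L_1(1/2) = (9/2)·(-7/2)/[(4)·(-4)] = 63/64
L_2(1/2) = (9/2)·(1/2)/[(8)·(4)] = 9/128
Sum: (-2)·(-7/128) + (-3)·(63/64) + 0 = -91/32

-91/32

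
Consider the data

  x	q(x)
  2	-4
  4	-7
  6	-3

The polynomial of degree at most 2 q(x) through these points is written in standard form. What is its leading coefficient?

7/8

The leading coefficient equals the top divided difference q[2,4,6].
q[2,4] = (-7 - (-4)) / (4 - 2) = -3/2
q[4,6] = (-3 - (-7)) / (6 - 4) = 2
q[2,4,6] = (2 - (-3/2)) / (6 - 2) = 7/8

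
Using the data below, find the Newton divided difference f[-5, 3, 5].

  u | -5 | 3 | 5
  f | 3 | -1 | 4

3/10

f[-5,3] = (-1 - 3) / (3 - (-5)) = -1/2
f[3,5] = (4 - (-1)) / (5 - 3) = 5/2
f[-5,3,5] = (5/2 - (-1/2)) / (5 - (-5)) = 3/10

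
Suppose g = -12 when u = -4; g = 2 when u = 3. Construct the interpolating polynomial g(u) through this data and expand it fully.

g(u) = 2u - 4

Build the Lagrange basis polynomials:
L_0(u) = (u - 3) / [-7] = -(1/7)u + 3/7
L_1(u) = (u + 4) / [7] = (1/7)u + 4/7
g(u) = (-12)·L_0 + 2·L_1
  (-12)·L_0(u) = (12/7)u - 36/7
  2·L_1(u) = (2/7)u + 8/7
Adding term by term: 2u - 4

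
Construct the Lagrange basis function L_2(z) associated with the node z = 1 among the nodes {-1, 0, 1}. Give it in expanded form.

L_2(z) = (1/2)z^2 + (1/2)z

L_2(z) = (z + 1)z / [(2)·(1)]
       = (z^2 + z) / (2)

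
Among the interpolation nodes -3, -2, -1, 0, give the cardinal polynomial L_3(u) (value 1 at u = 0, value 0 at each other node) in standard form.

L_3(u) = (1/6)u^3 + u^2 + (11/6)u + 1

L_3(u) = (u + 3)(u + 2)(u + 1) / [(3)·(2)·(1)]
       = (u^3 + 6u^2 + 11u + 6) / (6)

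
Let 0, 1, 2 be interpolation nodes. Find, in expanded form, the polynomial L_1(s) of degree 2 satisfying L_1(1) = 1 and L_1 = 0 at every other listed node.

L_1(s) = -s^2 + 2s

L_1(s) = s(s - 2) / [(1)·(-1)]
       = (s^2 - 2s) / (-1)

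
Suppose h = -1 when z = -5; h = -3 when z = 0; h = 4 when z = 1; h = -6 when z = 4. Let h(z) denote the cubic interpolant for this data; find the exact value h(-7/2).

Evaluate each Lagrange basis at z = -7/2:
L_0(-7/2) = (-7/2)·(-9/2)·(-15/2)/[(-5)·(-6)·(-9)] = 7/16
L_1(-7/2) = (3/2)·(-9/2)·(-15/2)/[(5)·(-1)·(-4)] = 81/32
L_2(-7/2) = (3/2)·(-7/2)·(-15/2)/[(6)·(1)·(-3)] = -35/16
L_3(-7/2) = (3/2)·(-7/2)·(-9/2)/[(9)·(4)·(3)] = 7/32
Sum: (-1)·(7/16) + (-3)·(81/32) + 4·(-35/16) + (-6)·(7/32) = -579/32

-579/32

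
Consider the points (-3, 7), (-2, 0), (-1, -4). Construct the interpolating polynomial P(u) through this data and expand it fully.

Build the Lagrange basis polynomials:
L_0(u) = (u + 2)(u + 1) / [2] = (1/2)u^2 + (3/2)u + 1
L_1(u) = (u + 3)(u + 1) / [-1] = -u^2 - 4u - 3
L_2(u) = (u + 3)(u + 2) / [2] = (1/2)u^2 + (5/2)u + 3
P(u) = 7·L_0 + 0·L_1 + (-4)·L_2
  7·L_0(u) = (7/2)u^2 + (21/2)u + 7
  0·L_1(u) = 0
  (-4)·L_2(u) = -2u^2 - 10u - 12
Adding term by term: (3/2)u^2 + (1/2)u - 5

P(u) = (3/2)u^2 + (1/2)u - 5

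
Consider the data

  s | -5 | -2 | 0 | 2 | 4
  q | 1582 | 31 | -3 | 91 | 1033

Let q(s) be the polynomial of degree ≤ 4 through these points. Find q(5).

Using Newton's divided-difference form:
q[-5,-2] = (31 - 1582) / (-2 - (-5)) = -517
q[-2,0] = (-3 - 31) / (0 - (-2)) = -17
q[0,2] = (91 - (-3)) / (2 - 0) = 47
q[2,4] = (1033 - 91) / (4 - 2) = 471
q[-5,-2,0] = (-17 - (-517)) / (0 - (-5)) = 100
q[-2,0,2] = (47 - (-17)) / (2 - (-2)) = 16
q[0,2,4] = (471 - 47) / (4 - 0) = 106
q[-5,-2,0,2] = (16 - 100) / (2 - (-5)) = -12
q[-2,0,2,4] = (106 - 16) / (4 - (-2)) = 15
q[-5,-2,0,2,4] = (15 - (-12)) / (4 - (-5)) = 3
q(5) = 1582 + (-517)·(10) + 100·(10)·(7) + (-12)·(10)·(7)·(5) + 3·(10)·(7)·(5)·(3) = 2362

2362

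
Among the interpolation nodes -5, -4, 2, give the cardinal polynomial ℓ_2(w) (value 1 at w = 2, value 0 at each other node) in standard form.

ℓ_2(w) = (1/42)w^2 + (3/14)w + 10/21

ℓ_2(w) = (w + 5)(w + 4) / [(7)·(6)]
       = (w^2 + 9w + 20) / (42)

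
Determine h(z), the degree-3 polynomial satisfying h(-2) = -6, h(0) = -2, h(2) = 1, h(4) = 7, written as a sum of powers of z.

h(z) = (1/12)z^3 - (1/8)z^2 + (17/12)z - 2

L_0(z) = z(z - 2)(z - 4) / [-48] = -(1/48)z^3 + (1/8)z^2 - (1/6)z
L_1(z) = (z + 2)(z - 2)(z - 4) / [16] = (1/16)z^3 - (1/4)z^2 - (1/4)z + 1
L_2(z) = (z + 2)z(z - 4) / [-16] = -(1/16)z^3 + (1/8)z^2 + (1/2)z
L_3(z) = (z + 2)z(z - 2) / [48] = (1/48)z^3 - (1/12)z
h(z) = (-6)·L_0 + (-2)·L_1 + 1·L_2 + 7·L_3
  (-6)·L_0(z) = (1/8)z^3 - (3/4)z^2 + z
  (-2)·L_1(z) = -(1/8)z^3 + (1/2)z^2 + (1/2)z - 2
  1·L_2(z) = -(1/16)z^3 + (1/8)z^2 + (1/2)z
  7·L_3(z) = (7/48)z^3 - (7/12)z
Adding term by term: (1/12)z^3 - (1/8)z^2 + (17/12)z - 2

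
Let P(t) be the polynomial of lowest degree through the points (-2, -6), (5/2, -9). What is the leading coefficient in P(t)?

-2/3

The leading coefficient equals the top divided difference P[-2,5/2].
P[-2,5/2] = (-9 - (-6)) / (5/2 - (-2)) = -2/3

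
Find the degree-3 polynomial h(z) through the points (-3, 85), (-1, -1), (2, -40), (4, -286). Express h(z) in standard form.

h(z) = -4z^3 - 2z^2 + z - 2

Build the Lagrange basis polynomials:
L_0(z) = (z + 1)(z - 2)(z - 4) / [-70] = -(1/70)z^3 + (1/14)z^2 - (1/35)z - 4/35
L_1(z) = (z + 3)(z - 2)(z - 4) / [30] = (1/30)z^3 - (1/10)z^2 - (1/3)z + 4/5
L_2(z) = (z + 3)(z + 1)(z - 4) / [-30] = -(1/30)z^3 + (13/30)z + 2/5
L_3(z) = (z + 3)(z + 1)(z - 2) / [70] = (1/70)z^3 + (1/35)z^2 - (1/14)z - 3/35
h(z) = 85·L_0 + (-1)·L_1 + (-40)·L_2 + (-286)·L_3
  85·L_0(z) = -(17/14)z^3 + (85/14)z^2 - (17/7)z - 68/7
  (-1)·L_1(z) = -(1/30)z^3 + (1/10)z^2 + (1/3)z - 4/5
  (-40)·L_2(z) = (4/3)z^3 - (52/3)z - 16
  (-286)·L_3(z) = -(143/35)z^3 - (286/35)z^2 + (143/7)z + 858/35
Adding term by term: -4z^3 - 2z^2 + z - 2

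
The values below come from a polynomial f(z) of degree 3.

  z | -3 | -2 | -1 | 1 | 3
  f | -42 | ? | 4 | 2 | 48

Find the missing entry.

-7

The 4 known values determine f uniquely (degree ≤ 3).
L_0(-2) = (-1)·(-3)·(-5)/[(-2)·(-4)·(-6)] = 5/16
L_1(-2) = (1)·(-3)·(-5)/[(2)·(-2)·(-4)] = 15/16
L_2(-2) = (1)·(-1)·(-5)/[(4)·(2)·(-2)] = -5/16
L_3(-2) = (1)·(-1)·(-3)/[(6)·(4)·(2)] = 1/16
Sum: (-42)·(5/16) + 4·(15/16) + 2·(-5/16) + 48·(1/16) = -7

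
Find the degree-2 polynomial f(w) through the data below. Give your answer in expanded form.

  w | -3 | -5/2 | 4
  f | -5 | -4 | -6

f(w) = -(30/91)w^2 + (17/91)w - 134/91

Build the Lagrange basis polynomials:
L_0(w) = (w + 5/2)(w - 4) / [7/2] = (2/7)w^2 - (3/7)w - 20/7
L_1(w) = (w + 3)(w - 4) / [-13/4] = -(4/13)w^2 + (4/13)w + 48/13
L_2(w) = (w + 3)(w + 5/2) / [91/2] = (2/91)w^2 + (11/91)w + 15/91
f(w) = (-5)·L_0 + (-4)·L_1 + (-6)·L_2
  (-5)·L_0(w) = -(10/7)w^2 + (15/7)w + 100/7
  (-4)·L_1(w) = (16/13)w^2 - (16/13)w - 192/13
  (-6)·L_2(w) = -(12/91)w^2 - (66/91)w - 90/91
Adding term by term: -(30/91)w^2 + (17/91)w - 134/91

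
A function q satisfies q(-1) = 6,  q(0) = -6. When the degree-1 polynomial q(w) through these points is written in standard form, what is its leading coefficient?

L_0(w) = w / [-1] = -w
L_1(w) = (w + 1) / [1] = w + 1
q(w) = 6·L_0 + (-6)·L_1
Only the coefficient of w is needed; take it from each L_i and combine:
6·(-1) + (-6)·(1) = -12

-12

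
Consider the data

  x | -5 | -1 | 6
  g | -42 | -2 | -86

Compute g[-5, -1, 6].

-2

g[-5,-1] = (-2 - (-42)) / (-1 - (-5)) = 10
g[-1,6] = (-86 - (-2)) / (6 - (-1)) = -12
g[-5,-1,6] = (-12 - 10) / (6 - (-5)) = -2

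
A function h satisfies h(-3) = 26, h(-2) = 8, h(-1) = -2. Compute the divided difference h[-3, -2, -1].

h[-3,-2] = (8 - 26) / (-2 - (-3)) = -18
h[-2,-1] = (-2 - 8) / (-1 - (-2)) = -10
h[-3,-2,-1] = (-10 - (-18)) / (-1 - (-3)) = 4

4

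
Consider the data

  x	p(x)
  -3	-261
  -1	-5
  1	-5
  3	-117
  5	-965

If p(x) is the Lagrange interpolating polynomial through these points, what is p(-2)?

-62

Evaluate each Lagrange basis at x = -2:
L_0(-2) = (-1)·(-3)·(-5)·(-7)/[(-2)·(-4)·(-6)·(-8)] = 35/128
L_1(-2) = (1)·(-3)·(-5)·(-7)/[(2)·(-2)·(-4)·(-6)] = 35/32
L_2(-2) = (1)·(-1)·(-5)·(-7)/[(4)·(2)·(-2)·(-4)] = -35/64
L_3(-2) = (1)·(-1)·(-3)·(-7)/[(6)·(4)·(2)·(-2)] = 7/32
L_4(-2) = (1)·(-1)·(-3)·(-5)/[(8)·(6)·(4)·(2)] = -5/128
Sum: (-261)·(35/128) + (-5)·(35/32) + (-5)·(-35/64) + (-117)·(7/32) + (-965)·(-5/128) = -62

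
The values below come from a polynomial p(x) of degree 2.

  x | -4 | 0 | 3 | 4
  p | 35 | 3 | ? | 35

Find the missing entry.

21

The 3 known values determine p uniquely (degree ≤ 2).
Evaluate each Lagrange basis at x = 3:
L_0(3) = (3)·(-1)/[(-4)·(-8)] = -3/32
L_1(3) = (7)·(-1)/[(4)·(-4)] = 7/16
L_2(3) = (7)·(3)/[(8)·(4)] = 21/32
Sum: 35·(-3/32) + 3·(7/16) + 35·(21/32) = 21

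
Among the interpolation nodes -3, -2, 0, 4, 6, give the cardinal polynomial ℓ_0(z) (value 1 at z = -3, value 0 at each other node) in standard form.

ℓ_0(z) = (z + 2)z(z - 4)(z - 6) / [(-1)·(-3)·(-7)·(-9)]
       = (z^4 - 8z^3 + 4z^2 + 48z) / (189)

ℓ_0(z) = (1/189)z^4 - (8/189)z^3 + (4/189)z^2 + (16/63)z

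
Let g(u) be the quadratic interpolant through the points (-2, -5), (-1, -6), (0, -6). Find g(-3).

Evaluate each Lagrange basis at u = -3:
L_0(-3) = (-2)·(-3)/[(-1)·(-2)] = 3
L_1(-3) = (-1)·(-3)/[(1)·(-1)] = -3
L_2(-3) = (-1)·(-2)/[(2)·(1)] = 1
Sum: (-5)·(3) + (-6)·(-3) + (-6)·(1) = -3

-3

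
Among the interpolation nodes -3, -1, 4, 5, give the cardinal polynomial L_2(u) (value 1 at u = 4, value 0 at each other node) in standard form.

L_2(u) = (u + 3)(u + 1)(u - 5) / [(7)·(5)·(-1)]
       = (u^3 - u^2 - 17u - 15) / (-35)

L_2(u) = -(1/35)u^3 + (1/35)u^2 + (17/35)u + 3/7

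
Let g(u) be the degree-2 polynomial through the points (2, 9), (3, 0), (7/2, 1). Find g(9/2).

Using Newton's divided-difference form:
g[2,3] = (0 - 9) / (3 - 2) = -9
g[3,7/2] = (1 - 0) / (7/2 - 3) = 2
g[2,3,7/2] = (2 - (-9)) / (7/2 - 2) = 22/3
g(9/2) = 9 + (-9)·(5/2) + (22/3)·(5/2)·(3/2) = 14

14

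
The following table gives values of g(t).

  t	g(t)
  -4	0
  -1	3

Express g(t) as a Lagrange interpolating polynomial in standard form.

g(t) = t + 4

Build the Lagrange basis polynomials:
L_0(t) = (t + 1) / [-3] = -(1/3)t - 1/3
L_1(t) = (t + 4) / [3] = (1/3)t + 4/3
g(t) = 0·L_0 + 3·L_1
  0·L_0(t) = 0
  3·L_1(t) = t + 4
Adding term by term: t + 4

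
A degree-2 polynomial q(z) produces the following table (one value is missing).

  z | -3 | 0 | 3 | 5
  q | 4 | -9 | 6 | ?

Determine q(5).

284/9

The 3 known values determine q uniquely (degree ≤ 2).
Evaluate each Lagrange basis at z = 5:
L_0(5) = (5)·(2)/[(-3)·(-6)] = 5/9
L_1(5) = (8)·(2)/[(3)·(-3)] = -16/9
L_2(5) = (8)·(5)/[(6)·(3)] = 20/9
Sum: 4·(5/9) + (-9)·(-16/9) + 6·(20/9) = 284/9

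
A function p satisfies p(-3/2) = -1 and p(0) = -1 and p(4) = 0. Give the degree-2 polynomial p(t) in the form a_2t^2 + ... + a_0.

p(t) = (1/22)t^2 + (3/44)t - 1

L_0(t) = t(t - 4) / [33/4] = (4/33)t^2 - (16/33)t
L_1(t) = (t + 3/2)(t - 4) / [-6] = -(1/6)t^2 + (5/12)t + 1
L_2(t) = (t + 3/2)t / [22] = (1/22)t^2 + (3/44)t
p(t) = (-1)·L_0 + (-1)·L_1 + 0·L_2
  (-1)·L_0(t) = -(4/33)t^2 + (16/33)t
  (-1)·L_1(t) = (1/6)t^2 - (5/12)t - 1
  0·L_2(t) = 0
Adding term by term: (1/22)t^2 + (3/44)t - 1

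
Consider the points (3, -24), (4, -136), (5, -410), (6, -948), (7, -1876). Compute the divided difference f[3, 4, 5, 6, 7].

-1

f[3,4] = (-136 - (-24)) / (4 - 3) = -112
f[4,5] = (-410 - (-136)) / (5 - 4) = -274
f[5,6] = (-948 - (-410)) / (6 - 5) = -538
f[6,7] = (-1876 - (-948)) / (7 - 6) = -928
f[3,4,5] = (-274 - (-112)) / (5 - 3) = -81
f[4,5,6] = (-538 - (-274)) / (6 - 4) = -132
f[5,6,7] = (-928 - (-538)) / (7 - 5) = -195
f[3,4,5,6] = (-132 - (-81)) / (6 - 3) = -17
f[4,5,6,7] = (-195 - (-132)) / (7 - 4) = -21
f[3,4,5,6,7] = (-21 - (-17)) / (7 - 3) = -1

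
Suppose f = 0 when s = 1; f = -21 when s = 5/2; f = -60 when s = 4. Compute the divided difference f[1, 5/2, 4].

-4

f[1,5/2] = (-21 - 0) / (5/2 - 1) = -14
f[5/2,4] = (-60 - (-21)) / (4 - 5/2) = -26
f[1,5/2,4] = (-26 - (-14)) / (4 - 1) = -4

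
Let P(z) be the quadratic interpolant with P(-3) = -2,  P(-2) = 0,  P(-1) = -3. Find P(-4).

Evaluate each Lagrange basis at z = -4:
L_0(-4) = (-2)·(-3)/[(-1)·(-2)] = 3
L_1(-4) = (-1)·(-3)/[(1)·(-1)] = -3
L_2(-4) = (-1)·(-2)/[(2)·(1)] = 1
Sum: (-2)·(3) + 0 + (-3)·(1) = -9

-9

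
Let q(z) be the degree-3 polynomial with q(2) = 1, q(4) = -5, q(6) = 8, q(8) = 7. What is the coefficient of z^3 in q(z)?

-11/16

The leading coefficient equals the top divided difference q[2,4,6,8].
q[2,4] = (-5 - 1) / (4 - 2) = -3
q[4,6] = (8 - (-5)) / (6 - 4) = 13/2
q[6,8] = (7 - 8) / (8 - 6) = -1/2
q[2,4,6] = (13/2 - (-3)) / (6 - 2) = 19/8
q[4,6,8] = (-1/2 - 13/2) / (8 - 4) = -7/4
q[2,4,6,8] = (-7/4 - 19/8) / (8 - 2) = -11/16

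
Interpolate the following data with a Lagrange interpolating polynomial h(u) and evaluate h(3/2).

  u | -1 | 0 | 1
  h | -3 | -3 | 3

Evaluate each Lagrange basis at u = 3/2:
L_0(3/2) = (3/2)·(1/2)/[(-1)·(-2)] = 3/8
L_1(3/2) = (5/2)·(1/2)/[(1)·(-1)] = -5/4
L_2(3/2) = (5/2)·(3/2)/[(2)·(1)] = 15/8
Sum: (-3)·(3/8) + (-3)·(-5/4) + 3·(15/8) = 33/4

33/4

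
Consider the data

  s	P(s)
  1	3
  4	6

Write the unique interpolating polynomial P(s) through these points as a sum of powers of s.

P(s) = s + 2

L_0(s) = (s - 4) / [-3] = -(1/3)s + 4/3
L_1(s) = (s - 1) / [3] = (1/3)s - 1/3
P(s) = 3·L_0 + 6·L_1
  3·L_0(s) = -s + 4
  6·L_1(s) = 2s - 2
Adding term by term: s + 2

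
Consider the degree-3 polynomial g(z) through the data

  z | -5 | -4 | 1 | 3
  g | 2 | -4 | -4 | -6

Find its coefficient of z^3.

-1/7

The leading coefficient equals the top divided difference g[-5,-4,1,3].
g[-5,-4] = (-4 - 2) / (-4 - (-5)) = -6
g[-4,1] = (-4 - (-4)) / (1 - (-4)) = 0
g[1,3] = (-6 - (-4)) / (3 - 1) = -1
g[-5,-4,1] = (0 - (-6)) / (1 - (-5)) = 1
g[-4,1,3] = (-1 - 0) / (3 - (-4)) = -1/7
g[-5,-4,1,3] = (-1/7 - 1) / (3 - (-5)) = -1/7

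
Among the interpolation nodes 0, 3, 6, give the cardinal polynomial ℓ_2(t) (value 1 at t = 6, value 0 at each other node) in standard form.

ℓ_2(t) = t(t - 3) / [(6)·(3)]
       = (t^2 - 3t) / (18)

ℓ_2(t) = (1/18)t^2 - (1/6)t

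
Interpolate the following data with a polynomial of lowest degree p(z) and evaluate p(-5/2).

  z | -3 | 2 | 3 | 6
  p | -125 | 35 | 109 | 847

L_0(-5/2) = (-9/2)·(-11/2)·(-17/2)/[(-5)·(-6)·(-9)] = 187/240
L_1(-5/2) = (1/2)·(-11/2)·(-17/2)/[(5)·(-1)·(-4)] = 187/160
L_2(-5/2) = (1/2)·(-9/2)·(-17/2)/[(6)·(1)·(-3)] = -17/16
L_3(-5/2) = (1/2)·(-9/2)·(-11/2)/[(9)·(4)·(3)] = 11/96
Sum: (-125)·(187/240) + 35·(187/160) + 109·(-17/16) + 847·(11/96) = -301/4

-301/4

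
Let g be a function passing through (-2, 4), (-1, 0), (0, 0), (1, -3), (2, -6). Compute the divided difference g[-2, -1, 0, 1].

-7/6

g[-2,-1] = (0 - 4) / (-1 - (-2)) = -4
g[-1,0] = (0 - 0) / (0 - (-1)) = 0
g[0,1] = (-3 - 0) / (1 - 0) = -3
g[-2,-1,0] = (0 - (-4)) / (0 - (-2)) = 2
g[-1,0,1] = (-3 - 0) / (1 - (-1)) = -3/2
g[-2,-1,0,1] = (-3/2 - 2) / (1 - (-2)) = -7/6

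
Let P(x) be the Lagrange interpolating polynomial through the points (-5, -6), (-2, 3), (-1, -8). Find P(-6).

L_0(-6) = (-4)·(-5)/[(-3)·(-4)] = 5/3
L_1(-6) = (-1)·(-5)/[(3)·(-1)] = -5/3
L_2(-6) = (-1)·(-4)/[(4)·(1)] = 1
Sum: (-6)·(5/3) + 3·(-5/3) + (-8)·(1) = -23

-23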